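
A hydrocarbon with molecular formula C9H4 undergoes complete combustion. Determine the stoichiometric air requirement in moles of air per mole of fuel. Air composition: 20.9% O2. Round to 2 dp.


Balanced combustion: C9H4 + 10 O2 -> 9 CO2 + 2 H2O
O2 needed = C + H/4 = 9 + 4/4 = 10.00 moles
Air moles = O2 / 0.209 = 10.00 / 0.209 = 47.85 moles air


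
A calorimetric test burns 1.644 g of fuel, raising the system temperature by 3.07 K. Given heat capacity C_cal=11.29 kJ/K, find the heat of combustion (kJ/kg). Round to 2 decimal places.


Hc = C_cal * delta_T / m_fuel
Q_released = 11.29 * 3.07 = 34.6603 kJ
m_fuel = 1.644 g = 1.644/1000 kg = 0.001644 kg
Hc = 34.6603 / 0.001644 = 21082.91 kJ/kg


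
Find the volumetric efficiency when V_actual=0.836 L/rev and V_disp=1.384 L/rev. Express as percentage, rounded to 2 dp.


eta_v = (V_actual / V_disp) * 100
Ratio = 0.836 / 1.384 = 0.6040
eta_v = 0.6040 * 100 = 60.40%


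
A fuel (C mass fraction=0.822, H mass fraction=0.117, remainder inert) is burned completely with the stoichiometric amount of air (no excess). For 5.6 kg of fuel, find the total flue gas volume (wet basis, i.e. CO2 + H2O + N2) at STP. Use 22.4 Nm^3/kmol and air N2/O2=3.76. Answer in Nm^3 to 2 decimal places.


Per kg fuel: CO2 = (C/12 kmol)*22.4 = (0.822/12)*22.4 = 1.53440 Nm^3
Per kg fuel: H2O = (H/2 kmol)*22.4 = (0.117/2)*22.4 = 1.31040 Nm^3
O2 needed per kg fuel = C/12 + H/4 = 0.822/12 + 0.117/4 = 0.09775000 kmol
Per kg fuel: N2 = O2*3.76*22.4 = 0.09775000*3.76*22.4 = 8.23290 Nm^3
Total per kg = 1.53440 + 1.31040 + 8.23290 = 11.07770 Nm^3
Total = 11.07770 * 5.6 = 62.04 Nm^3


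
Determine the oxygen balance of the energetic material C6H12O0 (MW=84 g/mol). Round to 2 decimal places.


OB = -1600 * (2C + H/2 - O) / MW
Inner = 2*6 + 12/2 - 0 = 18.00
OB = -1600 * 18.00 / 84 = -342.86%


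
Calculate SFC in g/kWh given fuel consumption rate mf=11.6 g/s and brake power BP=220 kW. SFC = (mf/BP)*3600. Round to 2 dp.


SFC = (mf / BP) * 3600
Rate = 11.6 / 220 = 0.052727 g/(s*kW)
SFC = 0.052727 * 3600 = 189.82 g/kWh


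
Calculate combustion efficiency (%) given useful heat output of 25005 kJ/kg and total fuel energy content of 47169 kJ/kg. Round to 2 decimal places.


Efficiency = (Q_useful / Q_fuel) * 100
Efficiency = (25005 / 47169) * 100
Efficiency = 0.5301 * 100 = 53.01%


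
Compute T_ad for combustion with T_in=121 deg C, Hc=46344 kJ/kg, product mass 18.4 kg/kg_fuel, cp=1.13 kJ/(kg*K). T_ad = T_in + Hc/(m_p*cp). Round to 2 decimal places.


T_ad = T_in + Hc / (m_p * cp)
Denominator = 18.4 * 1.13 = 20.7920
Temperature rise = 46344 / 20.7920 = 2228.93 K
T_ad = 121 + 2228.93 = 2349.93 deg C


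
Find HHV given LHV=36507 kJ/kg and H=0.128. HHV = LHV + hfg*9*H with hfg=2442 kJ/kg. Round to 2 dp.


HHV = LHV + hfg * 9 * H
Water addition = 2442 * 9 * 0.128 = 2813.184 kJ/kg
HHV = 36507 + 2813.184 = 39320.18 kJ/kg


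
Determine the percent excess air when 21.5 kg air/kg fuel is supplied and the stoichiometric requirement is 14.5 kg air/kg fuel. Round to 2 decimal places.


Excess air = actual - stoichiometric = 21.5 - 14.5 = 7.00 kg/kg fuel
Excess air % = (excess / stoich) * 100 = (7.00 / 14.5) * 100 = 48.28%


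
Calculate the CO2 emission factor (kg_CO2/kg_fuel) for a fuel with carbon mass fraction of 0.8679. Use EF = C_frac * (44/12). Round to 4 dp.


EF = C_frac * (M_CO2 / M_C)
EF = 0.8679 * (44/12)
EF = 0.8679 * 3.666667 = 3.1823 kg_CO2/kg_fuel


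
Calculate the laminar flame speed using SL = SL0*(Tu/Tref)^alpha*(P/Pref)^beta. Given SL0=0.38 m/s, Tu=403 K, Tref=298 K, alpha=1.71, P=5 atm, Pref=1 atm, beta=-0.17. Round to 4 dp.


SL = SL0 * (Tu/Tref)^alpha * (P/Pref)^beta
T ratio = 403/298 = 1.35234899
(T ratio)^alpha = 1.35234899^1.71 = 1.675567
(P/Pref)^beta = 5^(-0.17) = 0.760633
SL = 0.38 * 1.675567 * 0.760633 = 0.4843 m/s


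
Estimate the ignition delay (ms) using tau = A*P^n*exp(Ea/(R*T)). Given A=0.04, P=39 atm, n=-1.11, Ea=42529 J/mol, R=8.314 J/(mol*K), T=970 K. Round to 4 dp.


tau = A * P^n * exp(Ea/(R*T))
P^n = 39^(-1.11) = 0.01713635
Ea/(R*T) = 42529/(8.314*970) = 5.273554
exp(Ea/(R*T)) = 195.108192
tau = 0.04 * 0.01713635 * 195.108192 = 0.1337 ms


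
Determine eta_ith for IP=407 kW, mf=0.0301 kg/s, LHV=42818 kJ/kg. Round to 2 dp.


eta_ith = (IP / (mf * LHV)) * 100
Denominator = 0.0301 * 42818 = 1288.8218 kW
eta_ith = (407 / 1288.8218) * 100 = 31.58%


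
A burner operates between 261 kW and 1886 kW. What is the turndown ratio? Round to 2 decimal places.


TDR = Q_max / Q_min
TDR = 1886 / 261 = 7.23


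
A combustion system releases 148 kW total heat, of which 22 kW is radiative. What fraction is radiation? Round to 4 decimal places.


f_rad = Q_rad / Q_total
f_rad = 22 / 148 = 0.1486


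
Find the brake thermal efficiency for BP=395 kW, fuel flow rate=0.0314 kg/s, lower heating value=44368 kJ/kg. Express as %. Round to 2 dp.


eta_BTE = (BP / (mf * LHV)) * 100
Denominator = 0.0314 * 44368 = 1393.1552 kW
eta_BTE = (395 / 1393.1552) * 100 = 28.35%


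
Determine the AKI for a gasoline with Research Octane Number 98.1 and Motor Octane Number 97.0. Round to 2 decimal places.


AKI = (RON + MON) / 2
AKI = (98.1 + 97.0) / 2
AKI = 195.1 / 2 = 97.55


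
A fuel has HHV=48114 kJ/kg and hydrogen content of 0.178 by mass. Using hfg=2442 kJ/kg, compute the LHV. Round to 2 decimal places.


LHV = HHV - hfg * 9 * H
Water correction = 2442 * 9 * 0.178 = 3912.084 kJ/kg
LHV = 48114 - 3912.084 = 44201.92 kJ/kg


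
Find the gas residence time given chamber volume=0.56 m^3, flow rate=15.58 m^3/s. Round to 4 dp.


tau = V / Q_flow
tau = 0.56 / 15.58 = 0.0359 s


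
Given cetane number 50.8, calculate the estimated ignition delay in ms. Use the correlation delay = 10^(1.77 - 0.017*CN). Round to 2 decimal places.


delay = 10^(1.77 - 0.017*CN)
Exponent = 1.77 - 0.017*50.8 = 0.9064
delay = 10^0.9064 = 8.06 ms


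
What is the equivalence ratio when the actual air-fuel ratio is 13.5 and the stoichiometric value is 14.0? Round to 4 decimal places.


phi = AFR_stoich / AFR_actual
phi = 14.0 / 13.5 = 1.0370


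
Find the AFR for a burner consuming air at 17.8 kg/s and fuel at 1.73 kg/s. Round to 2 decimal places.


AFR = m_air / m_fuel
AFR = 17.8 / 1.73 = 10.29


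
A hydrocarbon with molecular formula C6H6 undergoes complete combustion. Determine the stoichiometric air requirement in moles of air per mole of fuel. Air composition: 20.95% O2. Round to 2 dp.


Balanced combustion: C6H6 + 7.5 O2 -> 6 CO2 + 3 H2O
O2 needed = C + H/4 = 6 + 6/4 = 7.50 moles
Air moles = O2 / 0.2095 = 7.50 / 0.2095 = 35.80 moles air


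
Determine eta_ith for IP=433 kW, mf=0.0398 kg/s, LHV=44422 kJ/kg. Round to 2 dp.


eta_ith = (IP / (mf * LHV)) * 100
Denominator = 0.0398 * 44422 = 1767.9956 kW
eta_ith = (433 / 1767.9956) * 100 = 24.49%


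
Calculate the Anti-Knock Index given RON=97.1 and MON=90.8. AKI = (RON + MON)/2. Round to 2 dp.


AKI = (RON + MON) / 2
AKI = (97.1 + 90.8) / 2
AKI = 187.9 / 2 = 93.95


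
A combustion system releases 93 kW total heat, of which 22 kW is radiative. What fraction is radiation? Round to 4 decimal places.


f_rad = Q_rad / Q_total
f_rad = 22 / 93 = 0.2366


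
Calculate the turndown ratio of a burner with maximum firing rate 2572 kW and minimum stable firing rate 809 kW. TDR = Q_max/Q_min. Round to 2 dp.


TDR = Q_max / Q_min
TDR = 2572 / 809 = 3.18


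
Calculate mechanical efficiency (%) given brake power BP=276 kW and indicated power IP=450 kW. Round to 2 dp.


eta_mech = (BP / IP) * 100
Ratio = 276 / 450 = 0.6133
eta_mech = 0.6133 * 100 = 61.33%


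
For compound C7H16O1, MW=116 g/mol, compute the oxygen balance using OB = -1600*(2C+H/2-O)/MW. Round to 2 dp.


OB = -1600 * (2C + H/2 - O) / MW
Inner = 2*7 + 16/2 - 1 = 21.00
OB = -1600 * 21.00 / 116 = -289.66%


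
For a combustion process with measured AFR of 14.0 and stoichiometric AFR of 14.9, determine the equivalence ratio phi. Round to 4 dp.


phi = AFR_stoich / AFR_actual
phi = 14.9 / 14.0 = 1.0643


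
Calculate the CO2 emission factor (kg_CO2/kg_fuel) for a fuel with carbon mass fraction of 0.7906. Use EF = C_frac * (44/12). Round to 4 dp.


EF = C_frac * (M_CO2 / M_C)
EF = 0.7906 * (44/12)
EF = 0.7906 * 3.666667 = 2.8989 kg_CO2/kg_fuel


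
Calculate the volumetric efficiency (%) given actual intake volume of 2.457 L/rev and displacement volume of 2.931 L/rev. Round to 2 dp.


eta_v = (V_actual / V_disp) * 100
Ratio = 2.457 / 2.931 = 0.8383
eta_v = 0.8383 * 100 = 83.83%


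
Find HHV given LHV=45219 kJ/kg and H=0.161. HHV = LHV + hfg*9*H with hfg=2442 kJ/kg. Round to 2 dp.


HHV = LHV + hfg * 9 * H
Water addition = 2442 * 9 * 0.161 = 3538.458 kJ/kg
HHV = 45219 + 3538.458 = 48757.46 kJ/kg


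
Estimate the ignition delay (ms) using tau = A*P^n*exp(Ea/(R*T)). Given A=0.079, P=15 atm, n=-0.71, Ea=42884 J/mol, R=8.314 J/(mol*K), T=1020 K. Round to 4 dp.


tau = A * P^n * exp(Ea/(R*T))
P^n = 15^(-0.71) = 0.14620937
Ea/(R*T) = 42884/(8.314*1020) = 5.056908
exp(Ea/(R*T)) = 157.104077
tau = 0.079 * 0.14620937 * 157.104077 = 1.8146 ms


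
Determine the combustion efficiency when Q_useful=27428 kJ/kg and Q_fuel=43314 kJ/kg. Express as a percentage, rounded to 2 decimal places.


Efficiency = (Q_useful / Q_fuel) * 100
Efficiency = (27428 / 43314) * 100
Efficiency = 0.6332 * 100 = 63.32%


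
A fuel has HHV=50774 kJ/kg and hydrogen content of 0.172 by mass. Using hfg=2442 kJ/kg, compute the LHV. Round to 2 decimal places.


LHV = HHV - hfg * 9 * H
Water correction = 2442 * 9 * 0.172 = 3780.216 kJ/kg
LHV = 50774 - 3780.216 = 46993.78 kJ/kg


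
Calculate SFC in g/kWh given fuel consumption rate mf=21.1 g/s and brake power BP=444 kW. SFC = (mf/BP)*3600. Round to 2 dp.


SFC = (mf / BP) * 3600
Rate = 21.1 / 444 = 0.047523 g/(s*kW)
SFC = 0.047523 * 3600 = 171.08 g/kWh


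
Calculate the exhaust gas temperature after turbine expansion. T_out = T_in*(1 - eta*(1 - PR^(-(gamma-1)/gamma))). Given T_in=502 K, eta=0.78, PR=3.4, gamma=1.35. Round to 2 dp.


T_out = T_in * (1 - eta * (1 - PR^(-(gamma-1)/gamma)))
Exponent = -(1.35-1)/1.35 = -0.25925926
PR^exp = 3.4^(-0.25925926) = 0.72813041
Factor = 1 - 0.78*(1 - 0.72813041) = 0.78794172
T_out = 502 * 0.78794172 = 395.55 K


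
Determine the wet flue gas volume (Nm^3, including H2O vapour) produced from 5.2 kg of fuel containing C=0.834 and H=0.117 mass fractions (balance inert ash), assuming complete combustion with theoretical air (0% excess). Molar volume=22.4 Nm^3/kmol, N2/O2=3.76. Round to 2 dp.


Per kg fuel: CO2 = (C/12 kmol)*22.4 = (0.834/12)*22.4 = 1.55680 Nm^3
Per kg fuel: H2O = (H/2 kmol)*22.4 = (0.117/2)*22.4 = 1.31040 Nm^3
O2 needed per kg fuel = C/12 + H/4 = 0.834/12 + 0.117/4 = 0.09875000 kmol
Per kg fuel: N2 = O2*3.76*22.4 = 0.09875000*3.76*22.4 = 8.31712 Nm^3
Total per kg = 1.55680 + 1.31040 + 8.31712 = 11.18432 Nm^3
Total = 11.18432 * 5.2 = 58.16 Nm^3


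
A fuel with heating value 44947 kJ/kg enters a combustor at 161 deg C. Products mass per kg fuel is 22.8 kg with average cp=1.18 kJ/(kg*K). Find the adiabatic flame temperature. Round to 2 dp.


T_ad = T_in + Hc / (m_p * cp)
Denominator = 22.8 * 1.18 = 26.9040
Temperature rise = 44947 / 26.9040 = 1670.64 K
T_ad = 161 + 1670.64 = 1831.64 deg C


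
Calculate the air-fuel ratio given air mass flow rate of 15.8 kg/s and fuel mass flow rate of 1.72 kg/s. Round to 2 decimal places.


AFR = m_air / m_fuel
AFR = 15.8 / 1.72 = 9.19


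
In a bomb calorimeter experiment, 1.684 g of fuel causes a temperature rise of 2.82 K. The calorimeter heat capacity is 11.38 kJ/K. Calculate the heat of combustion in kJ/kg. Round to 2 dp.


Hc = C_cal * delta_T / m_fuel
Q_released = 11.38 * 2.82 = 32.0916 kJ
m_fuel = 1.684 g = 1.684/1000 kg = 0.001684 kg
Hc = 32.0916 / 0.001684 = 19056.77 kJ/kg


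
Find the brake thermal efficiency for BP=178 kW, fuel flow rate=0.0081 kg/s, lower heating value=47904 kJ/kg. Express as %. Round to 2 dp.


eta_BTE = (BP / (mf * LHV)) * 100
Denominator = 0.0081 * 47904 = 388.0224 kW
eta_BTE = (178 / 388.0224) * 100 = 45.87%


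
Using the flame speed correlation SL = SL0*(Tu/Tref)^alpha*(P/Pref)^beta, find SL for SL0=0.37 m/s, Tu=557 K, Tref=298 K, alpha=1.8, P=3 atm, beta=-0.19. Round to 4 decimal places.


SL = SL0 * (Tu/Tref)^alpha * (P/Pref)^beta
T ratio = 557/298 = 1.86912752
(T ratio)^alpha = 1.86912752^1.8 = 3.082834
(P/Pref)^beta = 3^(-0.19) = 0.811609
SL = 0.37 * 3.082834 * 0.811609 = 0.9258 m/s


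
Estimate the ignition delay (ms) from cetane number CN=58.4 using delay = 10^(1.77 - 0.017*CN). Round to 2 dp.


delay = 10^(1.77 - 0.017*CN)
Exponent = 1.77 - 0.017*58.4 = 0.7772
delay = 10^0.7772 = 5.99 ms


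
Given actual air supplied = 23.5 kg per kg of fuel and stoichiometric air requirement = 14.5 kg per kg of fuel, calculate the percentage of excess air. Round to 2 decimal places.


Excess air = actual - stoichiometric = 23.5 - 14.5 = 9.00 kg/kg fuel
Excess air % = (excess / stoich) * 100 = (9.00 / 14.5) * 100 = 62.07%


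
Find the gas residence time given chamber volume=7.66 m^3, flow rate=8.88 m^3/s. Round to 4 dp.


tau = V / Q_flow
tau = 7.66 / 8.88 = 0.8626 s


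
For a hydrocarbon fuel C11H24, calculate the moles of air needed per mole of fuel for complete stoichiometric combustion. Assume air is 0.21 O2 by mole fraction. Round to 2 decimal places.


Balanced combustion: C11H24 + 17 O2 -> 11 CO2 + 12 H2O
O2 needed = C + H/4 = 11 + 24/4 = 17.00 moles
Air moles = O2 / 0.21 = 17.00 / 0.21 = 80.95 moles air


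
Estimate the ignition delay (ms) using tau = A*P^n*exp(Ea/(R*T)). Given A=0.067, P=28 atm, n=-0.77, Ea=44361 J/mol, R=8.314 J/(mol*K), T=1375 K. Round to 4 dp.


tau = A * P^n * exp(Ea/(R*T))
P^n = 28^(-0.77) = 0.07685786
Ea/(R*T) = 44361/(8.314*1375) = 3.880508
exp(Ea/(R*T)) = 48.448832
tau = 0.067 * 0.07685786 * 48.448832 = 0.2495 ms


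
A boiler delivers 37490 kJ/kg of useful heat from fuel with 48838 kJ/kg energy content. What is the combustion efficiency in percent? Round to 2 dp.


Efficiency = (Q_useful / Q_fuel) * 100
Efficiency = (37490 / 48838) * 100
Efficiency = 0.7676 * 100 = 76.76%


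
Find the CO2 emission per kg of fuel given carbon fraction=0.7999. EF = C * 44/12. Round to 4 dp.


EF = C_frac * (M_CO2 / M_C)
EF = 0.7999 * (44/12)
EF = 0.7999 * 3.666667 = 2.9330 kg_CO2/kg_fuel


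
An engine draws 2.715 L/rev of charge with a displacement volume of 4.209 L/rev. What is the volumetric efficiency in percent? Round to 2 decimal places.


eta_v = (V_actual / V_disp) * 100
Ratio = 2.715 / 4.209 = 0.6450
eta_v = 0.6450 * 100 = 64.50%


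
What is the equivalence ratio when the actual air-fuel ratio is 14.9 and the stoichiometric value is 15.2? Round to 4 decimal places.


phi = AFR_stoich / AFR_actual
phi = 15.2 / 14.9 = 1.0201


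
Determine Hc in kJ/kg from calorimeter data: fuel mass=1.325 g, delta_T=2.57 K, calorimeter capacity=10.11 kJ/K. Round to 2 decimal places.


Hc = C_cal * delta_T / m_fuel
Q_released = 10.11 * 2.57 = 25.9827 kJ
m_fuel = 1.325 g = 1.325/1000 kg = 0.001325 kg
Hc = 25.9827 / 0.001325 = 19609.58 kJ/kg


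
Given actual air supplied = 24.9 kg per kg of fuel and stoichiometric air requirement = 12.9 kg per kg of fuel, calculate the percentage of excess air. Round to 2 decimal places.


Excess air = actual - stoichiometric = 24.9 - 12.9 = 12.00 kg/kg fuel
Excess air % = (excess / stoich) * 100 = (12.00 / 12.9) * 100 = 93.02%


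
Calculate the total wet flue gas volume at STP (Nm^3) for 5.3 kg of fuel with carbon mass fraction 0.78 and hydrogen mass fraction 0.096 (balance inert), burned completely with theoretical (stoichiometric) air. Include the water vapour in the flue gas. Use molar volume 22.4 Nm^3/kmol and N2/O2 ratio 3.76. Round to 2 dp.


Per kg fuel: CO2 = (C/12 kmol)*22.4 = (0.78/12)*22.4 = 1.45600 Nm^3
Per kg fuel: H2O = (H/2 kmol)*22.4 = (0.096/2)*22.4 = 1.07520 Nm^3
O2 needed per kg fuel = C/12 + H/4 = 0.78/12 + 0.096/4 = 0.08900000 kmol
Per kg fuel: N2 = O2*3.76*22.4 = 0.08900000*3.76*22.4 = 7.49594 Nm^3
Total per kg = 1.45600 + 1.07520 + 7.49594 = 10.02714 Nm^3
Total = 10.02714 * 5.3 = 53.14 Nm^3


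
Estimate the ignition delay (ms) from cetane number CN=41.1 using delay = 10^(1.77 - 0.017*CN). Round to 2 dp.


delay = 10^(1.77 - 0.017*CN)
Exponent = 1.77 - 0.017*41.1 = 1.0713
delay = 10^1.0713 = 11.78 ms


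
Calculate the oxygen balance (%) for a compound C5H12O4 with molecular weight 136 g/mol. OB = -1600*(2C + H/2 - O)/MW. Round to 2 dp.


OB = -1600 * (2C + H/2 - O) / MW
Inner = 2*5 + 12/2 - 4 = 12.00
OB = -1600 * 12.00 / 136 = -141.18%


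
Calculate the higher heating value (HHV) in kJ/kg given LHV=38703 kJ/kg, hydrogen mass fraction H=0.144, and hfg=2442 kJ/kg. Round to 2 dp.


HHV = LHV + hfg * 9 * H
Water addition = 2442 * 9 * 0.144 = 3164.832 kJ/kg
HHV = 38703 + 3164.832 = 41867.83 kJ/kg


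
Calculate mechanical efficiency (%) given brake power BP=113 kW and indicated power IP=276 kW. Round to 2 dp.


eta_mech = (BP / IP) * 100
Ratio = 113 / 276 = 0.4094
eta_mech = 0.4094 * 100 = 40.94%


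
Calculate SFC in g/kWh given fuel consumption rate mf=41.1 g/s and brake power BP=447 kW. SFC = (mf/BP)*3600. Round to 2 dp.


SFC = (mf / BP) * 3600
Rate = 41.1 / 447 = 0.091946 g/(s*kW)
SFC = 0.091946 * 3600 = 331.01 g/kWh


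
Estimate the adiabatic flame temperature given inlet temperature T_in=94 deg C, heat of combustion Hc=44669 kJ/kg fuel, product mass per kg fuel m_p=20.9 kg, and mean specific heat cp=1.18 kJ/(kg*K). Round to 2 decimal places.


T_ad = T_in + Hc / (m_p * cp)
Denominator = 20.9 * 1.18 = 24.6620
Temperature rise = 44669 / 24.6620 = 1811.25 K
T_ad = 94 + 1811.25 = 1905.25 deg C


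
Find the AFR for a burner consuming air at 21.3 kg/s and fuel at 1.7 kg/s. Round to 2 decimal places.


AFR = m_air / m_fuel
AFR = 21.3 / 1.7 = 12.53


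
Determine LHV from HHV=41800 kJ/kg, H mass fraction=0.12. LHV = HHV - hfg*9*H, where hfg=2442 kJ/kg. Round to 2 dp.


LHV = HHV - hfg * 9 * H
Water correction = 2442 * 9 * 0.12 = 2637.360 kJ/kg
LHV = 41800 - 2637.360 = 39162.64 kJ/kg


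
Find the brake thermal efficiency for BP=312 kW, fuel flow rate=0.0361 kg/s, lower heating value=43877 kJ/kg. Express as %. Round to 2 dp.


eta_BTE = (BP / (mf * LHV)) * 100
Denominator = 0.0361 * 43877 = 1583.9597 kW
eta_BTE = (312 / 1583.9597) * 100 = 19.70%


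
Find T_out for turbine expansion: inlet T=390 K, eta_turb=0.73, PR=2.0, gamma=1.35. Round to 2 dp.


T_out = T_in * (1 - eta * (1 - PR^(-(gamma-1)/gamma)))
Exponent = -(1.35-1)/1.35 = -0.25925926
PR^exp = 2.0^(-0.25925926) = 0.83551680
Factor = 1 - 0.73*(1 - 0.83551680) = 0.87992726
T_out = 390 * 0.87992726 = 343.17 K


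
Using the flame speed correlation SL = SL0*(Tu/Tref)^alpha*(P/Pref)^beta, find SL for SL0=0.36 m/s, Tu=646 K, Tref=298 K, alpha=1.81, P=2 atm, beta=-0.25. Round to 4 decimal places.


SL = SL0 * (Tu/Tref)^alpha * (P/Pref)^beta
T ratio = 646/298 = 2.16778523
(T ratio)^alpha = 2.16778523^1.81 = 4.056854
(P/Pref)^beta = 2^(-0.25) = 0.840896
SL = 0.36 * 4.056854 * 0.840896 = 1.2281 m/s


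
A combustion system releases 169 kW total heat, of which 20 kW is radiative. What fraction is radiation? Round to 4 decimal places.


f_rad = Q_rad / Q_total
f_rad = 20 / 169 = 0.1183


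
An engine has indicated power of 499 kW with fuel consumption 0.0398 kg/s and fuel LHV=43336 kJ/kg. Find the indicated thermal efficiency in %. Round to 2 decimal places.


eta_ith = (IP / (mf * LHV)) * 100
Denominator = 0.0398 * 43336 = 1724.7728 kW
eta_ith = (499 / 1724.7728) * 100 = 28.93%


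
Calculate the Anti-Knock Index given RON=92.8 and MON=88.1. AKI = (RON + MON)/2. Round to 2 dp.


AKI = (RON + MON) / 2
AKI = (92.8 + 88.1) / 2
AKI = 180.9 / 2 = 90.45


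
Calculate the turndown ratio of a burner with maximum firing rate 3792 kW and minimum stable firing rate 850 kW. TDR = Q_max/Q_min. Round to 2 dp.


TDR = Q_max / Q_min
TDR = 3792 / 850 = 4.46


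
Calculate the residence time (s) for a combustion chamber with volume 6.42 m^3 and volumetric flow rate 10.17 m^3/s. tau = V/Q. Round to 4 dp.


tau = V / Q_flow
tau = 6.42 / 10.17 = 0.6313 s


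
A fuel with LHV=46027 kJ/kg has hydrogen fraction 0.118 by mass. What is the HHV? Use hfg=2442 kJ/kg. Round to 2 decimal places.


HHV = LHV + hfg * 9 * H
Water addition = 2442 * 9 * 0.118 = 2593.404 kJ/kg
HHV = 46027 + 2593.404 = 48620.40 kJ/kg


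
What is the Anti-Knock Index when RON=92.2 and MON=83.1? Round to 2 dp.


AKI = (RON + MON) / 2
AKI = (92.2 + 83.1) / 2
AKI = 175.3 / 2 = 87.65


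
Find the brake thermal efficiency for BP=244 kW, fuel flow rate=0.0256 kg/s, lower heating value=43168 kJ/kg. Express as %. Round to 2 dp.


eta_BTE = (BP / (mf * LHV)) * 100
Denominator = 0.0256 * 43168 = 1105.1008 kW
eta_BTE = (244 / 1105.1008) * 100 = 22.08%


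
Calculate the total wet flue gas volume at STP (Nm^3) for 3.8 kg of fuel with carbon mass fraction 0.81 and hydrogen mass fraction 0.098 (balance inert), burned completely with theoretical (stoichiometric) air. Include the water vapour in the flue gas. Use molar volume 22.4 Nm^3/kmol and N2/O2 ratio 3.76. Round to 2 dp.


Per kg fuel: CO2 = (C/12 kmol)*22.4 = (0.81/12)*22.4 = 1.51200 Nm^3
Per kg fuel: H2O = (H/2 kmol)*22.4 = (0.098/2)*22.4 = 1.09760 Nm^3
O2 needed per kg fuel = C/12 + H/4 = 0.81/12 + 0.098/4 = 0.09200000 kmol
Per kg fuel: N2 = O2*3.76*22.4 = 0.09200000*3.76*22.4 = 7.74861 Nm^3
Total per kg = 1.51200 + 1.09760 + 7.74861 = 10.35821 Nm^3
Total = 10.35821 * 3.8 = 39.36 Nm^3


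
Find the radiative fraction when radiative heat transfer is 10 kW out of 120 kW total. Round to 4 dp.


f_rad = Q_rad / Q_total
f_rad = 10 / 120 = 0.0833


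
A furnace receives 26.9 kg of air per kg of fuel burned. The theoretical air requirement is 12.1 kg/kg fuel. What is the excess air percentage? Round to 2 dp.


Excess air = actual - stoichiometric = 26.9 - 12.1 = 14.80 kg/kg fuel
Excess air % = (excess / stoich) * 100 = (14.80 / 12.1) * 100 = 122.31%


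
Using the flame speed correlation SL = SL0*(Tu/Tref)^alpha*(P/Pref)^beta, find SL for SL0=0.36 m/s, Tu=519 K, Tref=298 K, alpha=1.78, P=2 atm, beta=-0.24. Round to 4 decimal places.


SL = SL0 * (Tu/Tref)^alpha * (P/Pref)^beta
T ratio = 519/298 = 1.74161074
(T ratio)^alpha = 1.74161074^1.78 = 2.684683
(P/Pref)^beta = 2^(-0.24) = 0.846745
SL = 0.36 * 2.684683 * 0.846745 = 0.8184 m/s


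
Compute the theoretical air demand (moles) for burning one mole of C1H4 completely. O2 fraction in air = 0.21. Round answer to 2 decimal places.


Balanced combustion: C1H4 + 2 O2 -> 1 CO2 + 2 H2O
O2 needed = C + H/4 = 1 + 4/4 = 2.00 moles
Air moles = O2 / 0.21 = 2.00 / 0.21 = 9.52 moles air


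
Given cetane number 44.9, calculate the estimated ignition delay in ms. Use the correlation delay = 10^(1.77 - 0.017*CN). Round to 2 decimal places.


delay = 10^(1.77 - 0.017*CN)
Exponent = 1.77 - 0.017*44.9 = 1.0067
delay = 10^1.0067 = 10.16 ms


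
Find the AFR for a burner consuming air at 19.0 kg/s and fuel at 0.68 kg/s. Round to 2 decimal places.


AFR = m_air / m_fuel
AFR = 19.0 / 0.68 = 27.94


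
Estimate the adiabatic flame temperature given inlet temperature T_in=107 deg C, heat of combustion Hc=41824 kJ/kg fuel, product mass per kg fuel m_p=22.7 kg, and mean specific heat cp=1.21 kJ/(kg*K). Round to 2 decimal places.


T_ad = T_in + Hc / (m_p * cp)
Denominator = 22.7 * 1.21 = 27.4670
Temperature rise = 41824 / 27.4670 = 1522.70 K
T_ad = 107 + 1522.70 = 1629.70 deg C


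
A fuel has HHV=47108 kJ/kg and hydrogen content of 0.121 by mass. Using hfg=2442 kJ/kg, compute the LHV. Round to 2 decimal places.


LHV = HHV - hfg * 9 * H
Water correction = 2442 * 9 * 0.121 = 2659.338 kJ/kg
LHV = 47108 - 2659.338 = 44448.66 kJ/kg


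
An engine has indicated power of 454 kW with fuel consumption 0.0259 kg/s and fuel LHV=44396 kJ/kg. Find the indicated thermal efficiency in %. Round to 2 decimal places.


eta_ith = (IP / (mf * LHV)) * 100
Denominator = 0.0259 * 44396 = 1149.8564 kW
eta_ith = (454 / 1149.8564) * 100 = 39.48%


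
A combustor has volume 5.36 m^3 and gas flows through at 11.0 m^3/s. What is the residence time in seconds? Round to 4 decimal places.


tau = V / Q_flow
tau = 5.36 / 11.0 = 0.4873 s


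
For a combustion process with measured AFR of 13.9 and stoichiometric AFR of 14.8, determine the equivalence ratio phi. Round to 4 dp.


phi = AFR_stoich / AFR_actual
phi = 14.8 / 13.9 = 1.0647


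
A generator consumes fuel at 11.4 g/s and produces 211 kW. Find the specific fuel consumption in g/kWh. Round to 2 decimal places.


SFC = (mf / BP) * 3600
Rate = 11.4 / 211 = 0.054028 g/(s*kW)
SFC = 0.054028 * 3600 = 194.50 g/kWh


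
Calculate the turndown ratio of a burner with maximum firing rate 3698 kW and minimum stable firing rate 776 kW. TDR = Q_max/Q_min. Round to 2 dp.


TDR = Q_max / Q_min
TDR = 3698 / 776 = 4.77


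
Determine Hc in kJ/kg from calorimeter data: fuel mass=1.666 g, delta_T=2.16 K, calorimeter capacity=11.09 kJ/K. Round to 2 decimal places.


Hc = C_cal * delta_T / m_fuel
Q_released = 11.09 * 2.16 = 23.9544 kJ
m_fuel = 1.666 g = 1.666/1000 kg = 0.001666 kg
Hc = 23.9544 / 0.001666 = 14378.39 kJ/kg


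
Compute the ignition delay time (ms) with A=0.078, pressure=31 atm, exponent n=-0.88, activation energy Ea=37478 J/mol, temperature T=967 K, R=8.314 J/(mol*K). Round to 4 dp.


tau = A * P^n * exp(Ea/(R*T))
P^n = 31^(-0.88) = 0.04870816
Ea/(R*T) = 37478/(8.314*967) = 4.661653
exp(Ea/(R*T)) = 105.810809
tau = 0.078 * 0.04870816 * 105.810809 = 0.4020 ms


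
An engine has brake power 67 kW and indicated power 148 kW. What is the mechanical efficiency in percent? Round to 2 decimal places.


eta_mech = (BP / IP) * 100
Ratio = 67 / 148 = 0.4527
eta_mech = 0.4527 * 100 = 45.27%


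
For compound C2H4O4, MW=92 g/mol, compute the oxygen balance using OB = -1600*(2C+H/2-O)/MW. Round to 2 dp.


OB = -1600 * (2C + H/2 - O) / MW
Inner = 2*2 + 4/2 - 4 = 2.00
OB = -1600 * 2.00 / 92 = -34.78%


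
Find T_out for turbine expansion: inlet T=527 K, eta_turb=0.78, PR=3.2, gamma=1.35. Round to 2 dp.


T_out = T_in * (1 - eta * (1 - PR^(-(gamma-1)/gamma)))
Exponent = -(1.35-1)/1.35 = -0.25925926
PR^exp = 3.2^(-0.25925926) = 0.73966521
Factor = 1 - 0.78*(1 - 0.73966521) = 0.79693886
T_out = 527 * 0.79693886 = 419.99 K


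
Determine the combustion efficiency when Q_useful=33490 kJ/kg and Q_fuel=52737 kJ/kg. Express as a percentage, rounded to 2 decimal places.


Efficiency = (Q_useful / Q_fuel) * 100
Efficiency = (33490 / 52737) * 100
Efficiency = 0.6350 * 100 = 63.50%


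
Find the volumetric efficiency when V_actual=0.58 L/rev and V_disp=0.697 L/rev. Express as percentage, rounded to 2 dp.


eta_v = (V_actual / V_disp) * 100
Ratio = 0.58 / 0.697 = 0.8321
eta_v = 0.8321 * 100 = 83.21%


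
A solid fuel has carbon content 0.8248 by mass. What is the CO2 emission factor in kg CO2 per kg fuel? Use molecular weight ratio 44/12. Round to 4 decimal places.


EF = C_frac * (M_CO2 / M_C)
EF = 0.8248 * (44/12)
EF = 0.8248 * 3.666667 = 3.0243 kg_CO2/kg_fuel


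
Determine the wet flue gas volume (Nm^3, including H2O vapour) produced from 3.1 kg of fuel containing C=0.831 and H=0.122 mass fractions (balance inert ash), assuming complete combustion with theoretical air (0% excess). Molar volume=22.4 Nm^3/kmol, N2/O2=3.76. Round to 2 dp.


Per kg fuel: CO2 = (C/12 kmol)*22.4 = (0.831/12)*22.4 = 1.55120 Nm^3
Per kg fuel: H2O = (H/2 kmol)*22.4 = (0.122/2)*22.4 = 1.36640 Nm^3
O2 needed per kg fuel = C/12 + H/4 = 0.831/12 + 0.122/4 = 0.09975000 kmol
Per kg fuel: N2 = O2*3.76*22.4 = 0.09975000*3.76*22.4 = 8.40134 Nm^3
Total per kg = 1.55120 + 1.36640 + 8.40134 = 11.31894 Nm^3
Total = 11.31894 * 3.1 = 35.09 Nm^3


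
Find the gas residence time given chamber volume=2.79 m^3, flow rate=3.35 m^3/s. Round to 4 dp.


tau = V / Q_flow
tau = 2.79 / 3.35 = 0.8328 s


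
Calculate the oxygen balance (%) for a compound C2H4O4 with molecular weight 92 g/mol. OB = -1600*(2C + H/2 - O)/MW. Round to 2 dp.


OB = -1600 * (2C + H/2 - O) / MW
Inner = 2*2 + 4/2 - 4 = 2.00
OB = -1600 * 2.00 / 92 = -34.78%


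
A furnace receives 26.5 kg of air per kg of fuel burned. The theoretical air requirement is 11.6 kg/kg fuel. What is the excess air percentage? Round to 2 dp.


Excess air = actual - stoichiometric = 26.5 - 11.6 = 14.90 kg/kg fuel
Excess air % = (excess / stoich) * 100 = (14.90 / 11.6) * 100 = 128.45%


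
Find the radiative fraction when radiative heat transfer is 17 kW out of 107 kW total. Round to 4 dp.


f_rad = Q_rad / Q_total
f_rad = 17 / 107 = 0.1589


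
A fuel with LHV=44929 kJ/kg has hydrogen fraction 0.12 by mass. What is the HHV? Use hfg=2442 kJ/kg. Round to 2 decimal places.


HHV = LHV + hfg * 9 * H
Water addition = 2442 * 9 * 0.12 = 2637.360 kJ/kg
HHV = 44929 + 2637.360 = 47566.36 kJ/kg


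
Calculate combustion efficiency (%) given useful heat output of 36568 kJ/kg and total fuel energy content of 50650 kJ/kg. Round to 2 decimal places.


Efficiency = (Q_useful / Q_fuel) * 100
Efficiency = (36568 / 50650) * 100
Efficiency = 0.7220 * 100 = 72.20%


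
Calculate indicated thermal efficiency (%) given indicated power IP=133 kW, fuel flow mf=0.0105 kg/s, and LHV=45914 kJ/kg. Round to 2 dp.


eta_ith = (IP / (mf * LHV)) * 100
Denominator = 0.0105 * 45914 = 482.0970 kW
eta_ith = (133 / 482.0970) * 100 = 27.59%


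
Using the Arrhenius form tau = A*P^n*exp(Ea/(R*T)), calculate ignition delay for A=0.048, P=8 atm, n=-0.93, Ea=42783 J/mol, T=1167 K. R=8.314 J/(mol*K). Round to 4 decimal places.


tau = A * P^n * exp(Ea/(R*T))
P^n = 8^(-0.93) = 0.14458602
Ea/(R*T) = 42783/(8.314*1167) = 4.409510
exp(Ea/(R*T)) = 82.229184
tau = 0.048 * 0.14458602 * 82.229184 = 0.5707 ms


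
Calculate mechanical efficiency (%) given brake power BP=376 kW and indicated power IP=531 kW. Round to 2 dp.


eta_mech = (BP / IP) * 100
Ratio = 376 / 531 = 0.7081
eta_mech = 0.7081 * 100 = 70.81%


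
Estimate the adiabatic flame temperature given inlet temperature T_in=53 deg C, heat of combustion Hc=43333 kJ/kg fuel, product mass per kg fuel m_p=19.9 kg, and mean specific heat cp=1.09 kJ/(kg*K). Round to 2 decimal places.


T_ad = T_in + Hc / (m_p * cp)
Denominator = 19.9 * 1.09 = 21.6910
Temperature rise = 43333 / 21.6910 = 1997.74 K
T_ad = 53 + 1997.74 = 2050.74 deg C


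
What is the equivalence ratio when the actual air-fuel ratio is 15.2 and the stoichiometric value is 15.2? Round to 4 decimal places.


phi = AFR_stoich / AFR_actual
phi = 15.2 / 15.2 = 1.0000


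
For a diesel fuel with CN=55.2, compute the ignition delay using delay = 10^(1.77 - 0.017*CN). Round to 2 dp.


delay = 10^(1.77 - 0.017*CN)
Exponent = 1.77 - 0.017*55.2 = 0.8316
delay = 10^0.8316 = 6.79 ms


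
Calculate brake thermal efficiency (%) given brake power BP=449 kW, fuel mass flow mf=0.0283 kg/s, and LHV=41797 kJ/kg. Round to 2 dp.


eta_BTE = (BP / (mf * LHV)) * 100
Denominator = 0.0283 * 41797 = 1182.8551 kW
eta_BTE = (449 / 1182.8551) * 100 = 37.96%


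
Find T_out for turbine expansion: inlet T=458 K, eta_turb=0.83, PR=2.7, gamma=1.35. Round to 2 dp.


T_out = T_in * (1 - eta * (1 - PR^(-(gamma-1)/gamma)))
Exponent = -(1.35-1)/1.35 = -0.25925926
PR^exp = 2.7^(-0.25925926) = 0.77297411
Factor = 1 - 0.83*(1 - 0.77297411) = 0.81156851
T_out = 458 * 0.81156851 = 371.70 K


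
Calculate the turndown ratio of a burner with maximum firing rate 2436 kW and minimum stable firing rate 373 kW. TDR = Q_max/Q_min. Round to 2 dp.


TDR = Q_max / Q_min
TDR = 2436 / 373 = 6.53


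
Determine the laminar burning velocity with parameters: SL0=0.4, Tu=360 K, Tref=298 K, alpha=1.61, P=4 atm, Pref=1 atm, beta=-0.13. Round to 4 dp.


SL = SL0 * (Tu/Tref)^alpha * (P/Pref)^beta
T ratio = 360/298 = 1.20805369
(T ratio)^alpha = 1.20805369^1.61 = 1.355685
(P/Pref)^beta = 4^(-0.13) = 0.835088
SL = 0.4 * 1.355685 * 0.835088 = 0.4528 m/s


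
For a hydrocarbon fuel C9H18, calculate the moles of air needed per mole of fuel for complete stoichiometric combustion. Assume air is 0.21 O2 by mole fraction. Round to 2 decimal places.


Balanced combustion: C9H18 + 13.5 O2 -> 9 CO2 + 9 H2O
O2 needed = C + H/4 = 9 + 18/4 = 13.50 moles
Air moles = O2 / 0.21 = 13.50 / 0.21 = 64.29 moles air


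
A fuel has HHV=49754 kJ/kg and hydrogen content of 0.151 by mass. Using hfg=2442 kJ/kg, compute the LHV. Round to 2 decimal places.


LHV = HHV - hfg * 9 * H
Water correction = 2442 * 9 * 0.151 = 3318.678 kJ/kg
LHV = 49754 - 3318.678 = 46435.32 kJ/kg


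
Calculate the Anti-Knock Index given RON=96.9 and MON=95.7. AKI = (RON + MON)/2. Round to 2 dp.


AKI = (RON + MON) / 2
AKI = (96.9 + 95.7) / 2
AKI = 192.6 / 2 = 96.30


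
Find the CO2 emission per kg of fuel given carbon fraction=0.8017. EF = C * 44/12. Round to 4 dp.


EF = C_frac * (M_CO2 / M_C)
EF = 0.8017 * (44/12)
EF = 0.8017 * 3.666667 = 2.9396 kg_CO2/kg_fuel


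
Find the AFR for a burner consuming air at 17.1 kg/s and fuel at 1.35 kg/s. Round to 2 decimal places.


AFR = m_air / m_fuel
AFR = 17.1 / 1.35 = 12.67


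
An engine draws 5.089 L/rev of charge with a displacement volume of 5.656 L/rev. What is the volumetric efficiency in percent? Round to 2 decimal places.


eta_v = (V_actual / V_disp) * 100
Ratio = 5.089 / 5.656 = 0.8998
eta_v = 0.8998 * 100 = 89.98%


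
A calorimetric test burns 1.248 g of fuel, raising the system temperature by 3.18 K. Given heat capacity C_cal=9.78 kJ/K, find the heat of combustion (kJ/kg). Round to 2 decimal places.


Hc = C_cal * delta_T / m_fuel
Q_released = 9.78 * 3.18 = 31.1004 kJ
m_fuel = 1.248 g = 1.248/1000 kg = 0.001248 kg
Hc = 31.1004 / 0.001248 = 24920.19 kJ/kg


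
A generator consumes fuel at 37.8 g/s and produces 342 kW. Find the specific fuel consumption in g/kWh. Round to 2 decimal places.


SFC = (mf / BP) * 3600
Rate = 37.8 / 342 = 0.110526 g/(s*kW)
SFC = 0.110526 * 3600 = 397.89 g/kWh


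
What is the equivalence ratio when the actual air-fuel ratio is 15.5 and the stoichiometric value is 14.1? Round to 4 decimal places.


phi = AFR_stoich / AFR_actual
phi = 14.1 / 15.5 = 0.9097


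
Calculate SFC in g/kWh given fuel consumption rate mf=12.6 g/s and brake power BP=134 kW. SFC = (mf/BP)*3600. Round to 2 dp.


SFC = (mf / BP) * 3600
Rate = 12.6 / 134 = 0.094030 g/(s*kW)
SFC = 0.094030 * 3600 = 338.51 g/kWh


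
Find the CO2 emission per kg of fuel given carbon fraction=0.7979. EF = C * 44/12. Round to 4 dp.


EF = C_frac * (M_CO2 / M_C)
EF = 0.7979 * (44/12)
EF = 0.7979 * 3.666667 = 2.9256 kg_CO2/kg_fuel


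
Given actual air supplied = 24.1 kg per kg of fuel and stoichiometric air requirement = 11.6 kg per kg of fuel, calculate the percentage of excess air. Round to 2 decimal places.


Excess air = actual - stoichiometric = 24.1 - 11.6 = 12.50 kg/kg fuel
Excess air % = (excess / stoich) * 100 = (12.50 / 11.6) * 100 = 107.76%


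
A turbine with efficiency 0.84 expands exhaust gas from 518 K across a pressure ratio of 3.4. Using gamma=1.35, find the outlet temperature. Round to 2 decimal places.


T_out = T_in * (1 - eta * (1 - PR^(-(gamma-1)/gamma)))
Exponent = -(1.35-1)/1.35 = -0.25925926
PR^exp = 3.4^(-0.25925926) = 0.72813041
Factor = 1 - 0.84*(1 - 0.72813041) = 0.77162954
T_out = 518 * 0.77162954 = 399.70 K


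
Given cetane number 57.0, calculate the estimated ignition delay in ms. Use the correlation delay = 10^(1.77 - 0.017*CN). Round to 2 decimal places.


delay = 10^(1.77 - 0.017*CN)
Exponent = 1.77 - 0.017*57.0 = 0.8010
delay = 10^0.8010 = 6.32 ms


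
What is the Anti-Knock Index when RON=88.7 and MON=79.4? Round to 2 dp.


AKI = (RON + MON) / 2
AKI = (88.7 + 79.4) / 2
AKI = 168.1 / 2 = 84.05


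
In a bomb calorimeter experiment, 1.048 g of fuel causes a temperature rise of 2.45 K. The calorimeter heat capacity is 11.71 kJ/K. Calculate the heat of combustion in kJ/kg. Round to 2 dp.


Hc = C_cal * delta_T / m_fuel
Q_released = 11.71 * 2.45 = 28.6895 kJ
m_fuel = 1.048 g = 1.048/1000 kg = 0.001048 kg
Hc = 28.6895 / 0.001048 = 27375.48 kJ/kg


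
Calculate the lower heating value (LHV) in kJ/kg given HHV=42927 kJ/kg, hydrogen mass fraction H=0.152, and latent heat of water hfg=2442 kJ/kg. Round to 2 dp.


LHV = HHV - hfg * 9 * H
Water correction = 2442 * 9 * 0.152 = 3340.656 kJ/kg
LHV = 42927 - 3340.656 = 39586.34 kJ/kg


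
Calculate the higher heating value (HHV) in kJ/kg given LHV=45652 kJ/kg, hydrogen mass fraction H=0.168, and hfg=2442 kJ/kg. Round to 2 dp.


HHV = LHV + hfg * 9 * H
Water addition = 2442 * 9 * 0.168 = 3692.304 kJ/kg
HHV = 45652 + 3692.304 = 49344.30 kJ/kg


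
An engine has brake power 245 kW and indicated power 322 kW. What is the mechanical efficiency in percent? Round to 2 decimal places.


eta_mech = (BP / IP) * 100
Ratio = 245 / 322 = 0.7609
eta_mech = 0.7609 * 100 = 76.09%


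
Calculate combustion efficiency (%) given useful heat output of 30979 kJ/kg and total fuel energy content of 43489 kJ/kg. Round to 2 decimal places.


Efficiency = (Q_useful / Q_fuel) * 100
Efficiency = (30979 / 43489) * 100
Efficiency = 0.7123 * 100 = 71.23%


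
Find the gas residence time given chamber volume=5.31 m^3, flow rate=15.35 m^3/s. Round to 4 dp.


tau = V / Q_flow
tau = 5.31 / 15.35 = 0.3459 s


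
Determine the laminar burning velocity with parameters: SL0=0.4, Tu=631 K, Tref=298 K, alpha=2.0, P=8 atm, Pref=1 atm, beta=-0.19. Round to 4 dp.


SL = SL0 * (Tu/Tref)^alpha * (P/Pref)^beta
T ratio = 631/298 = 2.11744966
(T ratio)^alpha = 2.11744966^2.0 = 4.483593
(P/Pref)^beta = 8^(-0.19) = 0.673617
SL = 0.4 * 4.483593 * 0.673617 = 1.2081 m/s


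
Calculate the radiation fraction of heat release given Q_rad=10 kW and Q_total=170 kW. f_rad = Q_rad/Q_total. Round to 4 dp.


f_rad = Q_rad / Q_total
f_rad = 10 / 170 = 0.0588


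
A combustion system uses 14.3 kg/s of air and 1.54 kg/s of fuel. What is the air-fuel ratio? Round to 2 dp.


AFR = m_air / m_fuel
AFR = 14.3 / 1.54 = 9.29


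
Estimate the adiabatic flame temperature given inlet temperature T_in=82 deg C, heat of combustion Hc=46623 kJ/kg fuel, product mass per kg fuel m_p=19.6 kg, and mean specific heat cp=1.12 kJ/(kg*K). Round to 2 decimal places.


T_ad = T_in + Hc / (m_p * cp)
Denominator = 19.6 * 1.12 = 21.9520
Temperature rise = 46623 / 21.9520 = 2123.86 K
T_ad = 82 + 2123.86 = 2205.86 deg C


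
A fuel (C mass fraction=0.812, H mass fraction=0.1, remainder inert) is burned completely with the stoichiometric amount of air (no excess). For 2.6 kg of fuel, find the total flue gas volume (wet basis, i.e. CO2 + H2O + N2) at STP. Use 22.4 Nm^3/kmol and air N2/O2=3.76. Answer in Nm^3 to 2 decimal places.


Per kg fuel: CO2 = (C/12 kmol)*22.4 = (0.812/12)*22.4 = 1.51573 Nm^3
Per kg fuel: H2O = (H/2 kmol)*22.4 = (0.1/2)*22.4 = 1.12000 Nm^3
O2 needed per kg fuel = C/12 + H/4 = 0.812/12 + 0.1/4 = 0.09266667 kmol
Per kg fuel: N2 = O2*3.76*22.4 = 0.09266667*3.76*22.4 = 7.80476 Nm^3
Total per kg = 1.51573 + 1.12000 + 7.80476 = 10.44049 Nm^3
Total = 10.44049 * 2.6 = 27.15 Nm^3


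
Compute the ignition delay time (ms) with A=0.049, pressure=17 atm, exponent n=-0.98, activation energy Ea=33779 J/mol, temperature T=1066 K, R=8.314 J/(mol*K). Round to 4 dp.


tau = A * P^n * exp(Ea/(R*T))
P^n = 17^(-0.98) = 0.06225297
Ea/(R*T) = 33779/(8.314*1066) = 3.811356
exp(Ea/(R*T)) = 45.211723
tau = 0.049 * 0.06225297 * 45.211723 = 0.1379 ms


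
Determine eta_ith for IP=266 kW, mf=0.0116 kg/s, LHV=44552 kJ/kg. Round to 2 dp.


eta_ith = (IP / (mf * LHV)) * 100
Denominator = 0.0116 * 44552 = 516.8032 kW
eta_ith = (266 / 516.8032) * 100 = 51.47%
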